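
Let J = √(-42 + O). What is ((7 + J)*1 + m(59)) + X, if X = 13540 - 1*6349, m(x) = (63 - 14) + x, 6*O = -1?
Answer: 7306 + I*√1518/6 ≈ 7306.0 + 6.4936*I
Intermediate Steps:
O = -⅙ (O = (⅙)*(-1) = -⅙ ≈ -0.16667)
J = I*√1518/6 (J = √(-42 - ⅙) = √(-253/6) = I*√1518/6 ≈ 6.4936*I)
m(x) = 49 + x
X = 7191 (X = 13540 - 6349 = 7191)
((7 + J)*1 + m(59)) + X = ((7 + I*√1518/6)*1 + (49 + 59)) + 7191 = ((7 + I*√1518/6) + 108) + 7191 = (115 + I*√1518/6) + 7191 = 7306 + I*√1518/6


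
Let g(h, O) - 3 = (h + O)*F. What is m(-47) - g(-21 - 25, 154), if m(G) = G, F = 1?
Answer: -158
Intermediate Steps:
g(h, O) = 3 + O + h (g(h, O) = 3 + (h + O)*1 = 3 + (O + h)*1 = 3 + (O + h) = 3 + O + h)
m(-47) - g(-21 - 25, 154) = -47 - (3 + 154 + (-21 - 25)) = -47 - (3 + 154 - 46) = -47 - 1*111 = -47 - 111 = -158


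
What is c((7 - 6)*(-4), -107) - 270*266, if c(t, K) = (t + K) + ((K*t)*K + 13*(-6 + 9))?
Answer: -117688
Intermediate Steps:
c(t, K) = 39 + K + t + t*K² (c(t, K) = (K + t) + (t*K² + 13*3) = (K + t) + (t*K² + 39) = (K + t) + (39 + t*K²) = 39 + K + t + t*K²)
c((7 - 6)*(-4), -107) - 270*266 = (39 - 107 + (7 - 6)*(-4) + ((7 - 6)*(-4))*(-107)²) - 270*266 = (39 - 107 + 1*(-4) + (1*(-4))*11449) - 71820 = (39 - 107 - 4 - 4*11449) - 71820 = (39 - 107 - 4 - 45796) - 71820 = -45868 - 71820 = -117688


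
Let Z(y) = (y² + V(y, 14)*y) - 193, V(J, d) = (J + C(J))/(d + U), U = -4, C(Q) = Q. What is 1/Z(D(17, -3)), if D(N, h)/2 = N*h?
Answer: 5/61459 ≈ 8.1355e-5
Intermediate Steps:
D(N, h) = 2*N*h (D(N, h) = 2*(N*h) = 2*N*h)
V(J, d) = 2*J/(-4 + d) (V(J, d) = (J + J)/(d - 4) = (2*J)/(-4 + d) = 2*J/(-4 + d))
Z(y) = -193 + 6*y²/5 (Z(y) = (y² + (2*y/(-4 + 14))*y) - 193 = (y² + (2*y/10)*y) - 193 = (y² + (2*y*(⅒))*y) - 193 = (y² + (y/5)*y) - 193 = (y² + y²/5) - 193 = 6*y²/5 - 193 = -193 + 6*y²/5)
1/Z(D(17, -3)) = 1/(-193 + 6*(2*17*(-3))²/5) = 1/(-193 + (6/5)*(-102)²) = 1/(-193 + (6/5)*10404) = 1/(-193 + 62424/5) = 1/(61459/5) = 5/61459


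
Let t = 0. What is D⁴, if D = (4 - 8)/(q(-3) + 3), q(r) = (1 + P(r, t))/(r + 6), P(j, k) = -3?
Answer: 20736/2401 ≈ 8.6364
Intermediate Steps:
q(r) = -2/(6 + r) (q(r) = (1 - 3)/(r + 6) = -2/(6 + r))
D = -12/7 (D = (4 - 8)/(-2/(6 - 3) + 3) = -4/(-2/3 + 3) = -4/(-2*⅓ + 3) = -4/(-⅔ + 3) = -4/7/3 = -4*3/7 = -12/7 ≈ -1.7143)
D⁴ = (-12/7)⁴ = 20736/2401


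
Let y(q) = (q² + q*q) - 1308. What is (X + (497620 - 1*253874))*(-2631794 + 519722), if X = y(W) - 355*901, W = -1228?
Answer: -6206431287672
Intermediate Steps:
y(q) = -1308 + 2*q² (y(q) = (q² + q²) - 1308 = 2*q² - 1308 = -1308 + 2*q²)
X = 2694805 (X = (-1308 + 2*(-1228)²) - 355*901 = (-1308 + 2*1507984) - 319855 = (-1308 + 3015968) - 319855 = 3014660 - 319855 = 2694805)
(X + (497620 - 1*253874))*(-2631794 + 519722) = (2694805 + (497620 - 1*253874))*(-2631794 + 519722) = (2694805 + (497620 - 253874))*(-2112072) = (2694805 + 243746)*(-2112072) = 2938551*(-2112072) = -6206431287672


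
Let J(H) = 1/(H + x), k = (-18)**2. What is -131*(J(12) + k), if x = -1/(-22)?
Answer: -11250542/265 ≈ -42455.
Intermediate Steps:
k = 324
x = 1/22 (x = -1*(-1/22) = 1/22 ≈ 0.045455)
J(H) = 1/(1/22 + H) (J(H) = 1/(H + 1/22) = 1/(1/22 + H))
-131*(J(12) + k) = -131*(22/(1 + 22*12) + 324) = -131*(22/(1 + 264) + 324) = -131*(22/265 + 324) = -131*85882/265 = -11250542/265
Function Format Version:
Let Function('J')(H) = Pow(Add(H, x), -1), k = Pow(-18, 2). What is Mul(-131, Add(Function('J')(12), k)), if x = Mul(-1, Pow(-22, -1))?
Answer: Rational(-11250542, 265) ≈ -42455.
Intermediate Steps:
k = 324
x = Rational(1, 22) (x = Mul(-1, Rational(-1, 22)) = Rational(1, 22) ≈ 0.045455)
Function('J')(H) = Pow(Add(Rational(1, 22), H), -1) (Function('J')(H) = Pow(Add(H, Rational(1, 22)), -1) = Pow(Add(Rational(1, 22), H), -1))
Mul(-131, Add(Function('J')(12), k)) = Mul(-131, Add(Mul(22, Pow(Add(1, Mul(22, 12)), -1)), 324)) = Mul(-131, Add(Mul(22, Pow(Add(1, 264), -1)), 324)) = Mul(-131, Add(Mul(22, Pow(265, -1)), 324)) = Mul(-131, Add(Mul(22, Rational(1, 265)), 324)) = Mul(-131, Add(Rational(22, 265), 324)) = Mul(-131, Rational(85882, 265)) = Rational(-11250542, 265)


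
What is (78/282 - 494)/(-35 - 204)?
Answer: 23205/11233 ≈ 2.0658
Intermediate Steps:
(78/282 - 494)/(-35 - 204) = (78*(1/282) - 494)/(-239) = (13/47 - 494)*(-1/239) = -23205/47*(-1/239) = 23205/11233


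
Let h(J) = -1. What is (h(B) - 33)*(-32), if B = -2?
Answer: 1088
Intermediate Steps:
(h(B) - 33)*(-32) = (-1 - 33)*(-32) = -34*(-32) = 1088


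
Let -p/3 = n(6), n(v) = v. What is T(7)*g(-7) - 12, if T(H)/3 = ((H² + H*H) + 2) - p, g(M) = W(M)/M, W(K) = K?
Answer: 342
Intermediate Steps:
g(M) = 1 (g(M) = M/M = 1)
p = -18 (p = -3*6 = -18)
T(H) = 60 + 6*H² (T(H) = 3*(((H² + H*H) + 2) - 1*(-18)) = 3*(((H² + H²) + 2) + 18) = 3*((2*H² + 2) + 18) = 3*((2 + 2*H²) + 18) = 3*(20 + 2*H²) = 60 + 6*H²)
T(7)*g(-7) - 12 = (60 + 6*7²)*1 - 12 = (60 + 6*49)*1 - 12 = (60 + 294)*1 - 12 = 354*1 - 12 = 354 - 12 = 342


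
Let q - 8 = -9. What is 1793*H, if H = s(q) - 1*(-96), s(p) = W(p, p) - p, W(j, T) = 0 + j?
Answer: 172128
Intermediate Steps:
q = -1 (q = 8 - 9 = -1)
W(j, T) = j
s(p) = 0 (s(p) = p - p = 0)
H = 96 (H = 0 - 1*(-96) = 0 + 96 = 96)
1793*H = 1793*96 = 172128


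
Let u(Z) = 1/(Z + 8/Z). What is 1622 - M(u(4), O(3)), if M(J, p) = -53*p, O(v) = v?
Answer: 1781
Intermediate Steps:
1622 - M(u(4), O(3)) = 1622 - (-53)*3 = 1622 - 1*(-159) = 1622 + 159 = 1781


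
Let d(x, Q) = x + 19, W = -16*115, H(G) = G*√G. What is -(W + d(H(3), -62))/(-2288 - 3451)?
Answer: -607/1913 + √3/1913 ≈ -0.31640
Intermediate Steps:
H(G) = G^(3/2)
W = -1840
d(x, Q) = 19 + x
-(W + d(H(3), -62))/(-2288 - 3451) = -(-1840 + (19 + 3^(3/2)))/(-2288 - 3451) = -(-1840 + (19 + 3*√3))/(-5739) = -(-1821 + 3*√3)*(-1)/5739 = -(607/1913 - √3/1913) = -607/1913 + √3/1913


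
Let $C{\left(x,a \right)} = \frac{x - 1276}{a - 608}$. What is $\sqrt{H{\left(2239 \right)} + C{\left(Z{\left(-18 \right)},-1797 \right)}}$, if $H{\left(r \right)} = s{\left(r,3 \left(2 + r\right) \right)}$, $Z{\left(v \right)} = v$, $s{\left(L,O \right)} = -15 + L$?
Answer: $\frac{3 \sqrt{1429642630}}{2405} \approx 47.165$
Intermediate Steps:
$H{\left(r \right)} = -15 + r$
$C{\left(x,a \right)} = \frac{-1276 + x}{-608 + a}$
$\sqrt{H{\left(2239 \right)} + C{\left(Z{\left(-18 \right)},-1797 \right)}} = \sqrt{\left(-15 + 2239\right) + \frac{-1276 - 18}{-608 - 1797}} = \sqrt{2224 + \frac{1}{-2405} \left(-1294\right)} = \sqrt{2224 - - \frac{1294}{2405}} = \sqrt{2224 + \frac{1294}{2405}} = \sqrt{\frac{5350014}{2405}} = \frac{3 \sqrt{1429642630}}{2405}$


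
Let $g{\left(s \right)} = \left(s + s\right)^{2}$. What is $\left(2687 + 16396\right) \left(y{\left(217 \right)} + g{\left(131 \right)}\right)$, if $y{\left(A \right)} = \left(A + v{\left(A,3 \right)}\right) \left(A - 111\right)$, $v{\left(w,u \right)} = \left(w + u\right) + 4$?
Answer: $2201987370$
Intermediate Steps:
$v{\left(w,u \right)} = 4 + u + w$ ($v{\left(w,u \right)} = \left(u + w\right) + 4 = 4 + u + w$)
$g{\left(s \right)} = 4 s^{2}$ ($g{\left(s \right)} = \left(2 s\right)^{2} = 4 s^{2}$)
$y{\left(A \right)} = \left(-111 + A\right) \left(7 + 2 A\right)$ ($y{\left(A \right)} = \left(A + \left(4 + 3 + A\right)\right) \left(A - 111\right) = \left(A + \left(7 + A\right)\right) \left(-111 + A\right) = \left(7 + 2 A\right) \left(-111 + A\right) = \left(-111 + A\right) \left(7 + 2 A\right)$)
$\left(2687 + 16396\right) \left(y{\left(217 \right)} + g{\left(131 \right)}\right) = \left(2687 + 16396\right) \left(\left(-777 - 46655 + 2 \cdot 217^{2}\right) + 4 \cdot 131^{2}\right) = 19083 \left(\left(-777 - 46655 + 2 \cdot 47089\right) + 4 \cdot 17161\right) = 19083 \left(\left(-777 - 46655 + 94178\right) + 68644\right) = 19083 \left(46746 + 68644\right) = 19083 \cdot 115390 = 2201987370$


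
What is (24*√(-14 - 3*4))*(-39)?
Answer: -936*I*√26 ≈ -4772.7*I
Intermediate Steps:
(24*√(-14 - 3*4))*(-39) = (24*√(-14 - 12))*(-39) = (24*√(-26))*(-39) = (24*(I*√26))*(-39) = (24*I*√26)*(-39) = -936*I*√26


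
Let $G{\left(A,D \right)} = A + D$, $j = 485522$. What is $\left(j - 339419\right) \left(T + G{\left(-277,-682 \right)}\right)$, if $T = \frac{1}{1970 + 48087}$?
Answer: $- \frac{7013625132186}{50057} \approx -1.4011 \cdot 10^{8}$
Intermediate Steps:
$T = \frac{1}{50057} \approx 1.9977 \cdot 10^{-5}$
$\left(j - 339419\right) \left(T + G{\left(-277,-682 \right)}\right) = \left(485522 - 339419\right) \left(\frac{1}{50057} - 959\right) = 146103 \left(\frac{1}{50057} - 959\right) = 146103 \left(- \frac{48004662}{50057}\right) = - \frac{7013625132186}{50057}$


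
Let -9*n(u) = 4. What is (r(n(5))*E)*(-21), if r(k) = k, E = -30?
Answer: -280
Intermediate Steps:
n(u) = -4/9 (n(u) = -⅑*4 = -4/9)
(r(n(5))*E)*(-21) = -4/9*(-30)*(-21) = (40/3)*(-21) = -280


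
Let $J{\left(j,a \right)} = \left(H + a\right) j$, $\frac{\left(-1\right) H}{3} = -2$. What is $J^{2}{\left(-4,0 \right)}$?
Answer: $576$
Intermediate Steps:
$H = 6$ ($H = \left(-3\right) \left(-2\right) = 6$)
$J{\left(j,a \right)} = j \left(6 + a\right)$ ($J{\left(j,a \right)} = \left(6 + a\right) j = j \left(6 + a\right)$)
$J^{2}{\left(-4,0 \right)} = \left(- 4 \left(6 + 0\right)\right)^{2} = \left(\left(-4\right) 6\right)^{2} = \left(-24\right)^{2} = 576$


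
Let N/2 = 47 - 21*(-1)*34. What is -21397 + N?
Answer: -19875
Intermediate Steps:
N = 1522 (N = 2*(47 - 21*(-1)*34) = 2*(47 + 21*34) = 2*(47 + 714) = 2*761 = 1522)
-21397 + N = -21397 + 1522 = -19875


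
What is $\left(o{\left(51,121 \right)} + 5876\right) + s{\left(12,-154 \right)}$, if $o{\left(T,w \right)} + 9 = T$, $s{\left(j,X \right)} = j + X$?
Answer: $5776$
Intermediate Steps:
$s{\left(j,X \right)} = X + j$
$o{\left(T,w \right)} = -9 + T$
$\left(o{\left(51,121 \right)} + 5876\right) + s{\left(12,-154 \right)} = \left(\left(-9 + 51\right) + 5876\right) + \left(-154 + 12\right) = \left(42 + 5876\right) - 142 = 5918 - 142 = 5776$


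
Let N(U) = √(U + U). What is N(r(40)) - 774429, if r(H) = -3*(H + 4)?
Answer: -774429 + 2*I*√66 ≈ -7.7443e+5 + 16.248*I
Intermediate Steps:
r(H) = -12 - 3*H (r(H) = -3*(4 + H) = -12 - 3*H)
N(U) = √2*√U (N(U) = √(2*U) = √2*√U)
N(r(40)) - 774429 = √2*√(-12 - 3*40) - 774429 = √2*√(-12 - 120) - 774429 = √2*√(-132) - 774429 = √2*(2*I*√33) - 774429 = 2*I*√66 - 774429 = -774429 + 2*I*√66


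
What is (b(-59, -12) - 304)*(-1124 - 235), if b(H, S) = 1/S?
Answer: 1652997/4 ≈ 4.1325e+5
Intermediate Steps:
(b(-59, -12) - 304)*(-1124 - 235) = (1/(-12) - 304)*(-1124 - 235) = (-1/12 - 304)*(-1359) = -3649/12*(-1359) = 1652997/4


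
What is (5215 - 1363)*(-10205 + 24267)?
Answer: 54166824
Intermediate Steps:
(5215 - 1363)*(-10205 + 24267) = 3852*14062 = 54166824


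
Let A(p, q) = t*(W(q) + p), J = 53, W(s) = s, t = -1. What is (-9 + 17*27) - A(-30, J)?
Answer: 473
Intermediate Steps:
A(p, q) = -p - q (A(p, q) = -(q + p) = -(p + q) = -p - q)
(-9 + 17*27) - A(-30, J) = (-9 + 17*27) - (-1*(-30) - 1*53) = (-9 + 459) - (30 - 53) = 450 - 1*(-23) = 450 + 23 = 473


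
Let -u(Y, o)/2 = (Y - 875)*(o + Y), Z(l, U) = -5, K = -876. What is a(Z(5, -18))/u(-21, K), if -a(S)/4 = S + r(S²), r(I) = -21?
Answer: -1/15456 ≈ -6.4700e-5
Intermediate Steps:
a(S) = 84 - 4*S (a(S) = -4*(S - 21) = -4*(-21 + S) = 84 - 4*S)
u(Y, o) = -2*(-875 + Y)*(Y + o) (u(Y, o) = -2*(Y - 875)*(o + Y) = -2*(-875 + Y)*(Y + o))
a(Z(5, -18))/u(-21, K) = (84 - 4*(-5))/(-2*(-21)² + 1750*(-21) + 1750*(-876) - 2*(-21)*(-876)) = (84 + 20)/(-2*441 - 36750 - 1533000 - 36792) = 104/(-882 - 36750 - 1533000 - 36792) = 104/(-1607424) = 104*(-1/1607424) = -1/15456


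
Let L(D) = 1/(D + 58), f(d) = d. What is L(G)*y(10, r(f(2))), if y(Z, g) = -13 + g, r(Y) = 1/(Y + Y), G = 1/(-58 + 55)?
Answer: -153/692 ≈ -0.22110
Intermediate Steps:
G = -⅓ (G = 1/(-3) = -⅓ ≈ -0.33333)
r(Y) = 1/(2*Y)
L(D) = 1/(58 + D)
L(G)*y(10, r(f(2))) = (-13 + (½)/2)/(58 - ⅓) = (-13 + (½)*(½))/(173/3) = 3*(-13 + ¼)/173 = (3/173)*(-51/4) = -153/692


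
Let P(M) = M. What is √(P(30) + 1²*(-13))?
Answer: √17 ≈ 4.1231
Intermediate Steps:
√(P(30) + 1²*(-13)) = √(30 + 1²*(-13)) = √(30 + 1*(-13)) = √(30 - 13) = √17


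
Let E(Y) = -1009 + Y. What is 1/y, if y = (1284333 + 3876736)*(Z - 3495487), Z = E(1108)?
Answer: -1/18039938649772 ≈ -5.5433e-14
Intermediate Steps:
Z = 99 (Z = -1009 + 1108 = 99)
y = -18039938649772 (y = (1284333 + 3876736)*(99 - 3495487) = 5161069*(-3495388) = -18039938649772)
1/y = 1/(-18039938649772) = -1/18039938649772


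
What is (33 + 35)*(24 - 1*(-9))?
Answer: 2244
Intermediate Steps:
(33 + 35)*(24 - 1*(-9)) = 68*(24 + 9) = 68*33 = 2244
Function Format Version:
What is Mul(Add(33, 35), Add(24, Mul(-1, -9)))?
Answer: 2244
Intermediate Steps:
Mul(Add(33, 35), Add(24, Mul(-1, -9))) = Mul(68, Add(24, 9)) = Mul(68, 33) = 2244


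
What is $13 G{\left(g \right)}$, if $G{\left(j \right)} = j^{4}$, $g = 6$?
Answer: $16848$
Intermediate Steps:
$13 G{\left(g \right)} = 13 \cdot 6^{4} = 13 \cdot 1296 = 16848$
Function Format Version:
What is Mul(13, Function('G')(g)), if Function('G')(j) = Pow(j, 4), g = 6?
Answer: 16848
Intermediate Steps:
Mul(13, Function('G')(g)) = Mul(13, Pow(6, 4)) = Mul(13, 1296) = 16848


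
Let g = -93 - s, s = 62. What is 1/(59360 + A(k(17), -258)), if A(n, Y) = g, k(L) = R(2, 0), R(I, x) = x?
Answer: 1/59205 ≈ 1.6890e-5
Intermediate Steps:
k(L) = 0
g = -155 (g = -93 - 1*62 = -93 - 62 = -155)
A(n, Y) = -155
1/(59360 + A(k(17), -258)) = 1/(59360 - 155) = 1/59205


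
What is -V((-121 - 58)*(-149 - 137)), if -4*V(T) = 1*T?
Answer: 25597/2 ≈ 12799.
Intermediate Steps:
V(T) = -T/4
-V((-121 - 58)*(-149 - 137)) = -(-1)*(-121 - 58)*(-149 - 137)/4 = -(-1)*(-179*(-286))/4 = -(-1)*51194/4 = -1*(-25597/2) = 25597/2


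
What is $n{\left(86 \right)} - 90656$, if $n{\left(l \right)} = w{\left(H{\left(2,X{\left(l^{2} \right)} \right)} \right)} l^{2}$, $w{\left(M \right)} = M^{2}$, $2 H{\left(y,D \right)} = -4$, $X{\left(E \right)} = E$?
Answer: $-61072$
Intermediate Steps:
$H{\left(y,D \right)} = -2$ ($H{\left(y,D \right)} = \frac{1}{2} \left(-4\right) = -2$)
$n{\left(l \right)} = 4 l^{2}$ ($n{\left(l \right)} = \left(-2\right)^{2} l^{2} = 4 l^{2}$)
$n{\left(86 \right)} - 90656 = 4 \cdot 86^{2} - 90656 = 4 \cdot 7396 - 90656 = 29584 - 90656 = -61072$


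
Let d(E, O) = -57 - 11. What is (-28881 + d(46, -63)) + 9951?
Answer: -18998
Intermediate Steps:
d(E, O) = -68
(-28881 + d(46, -63)) + 9951 = (-28881 - 68) + 9951 = -28949 + 9951 = -18998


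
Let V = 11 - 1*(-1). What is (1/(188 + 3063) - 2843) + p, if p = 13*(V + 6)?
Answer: -8481858/3251 ≈ -2609.0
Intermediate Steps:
V = 12 (V = 11 + 1 = 12)
p = 234 (p = 13*(12 + 6) = 13*18 = 234)
(1/(188 + 3063) - 2843) + p = (1/(188 + 3063) - 2843) + 234 = (1/3251 - 2843) + 234 = -9242592/3251 + 234 = -8481858/3251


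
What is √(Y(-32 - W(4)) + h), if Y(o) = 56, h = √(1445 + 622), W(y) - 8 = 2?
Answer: √(56 + √2067) ≈ 10.073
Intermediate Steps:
W(y) = 10 (W(y) = 8 + 2 = 10)
h = √2067 ≈ 45.464
√(Y(-32 - W(4)) + h) = √(56 + √2067)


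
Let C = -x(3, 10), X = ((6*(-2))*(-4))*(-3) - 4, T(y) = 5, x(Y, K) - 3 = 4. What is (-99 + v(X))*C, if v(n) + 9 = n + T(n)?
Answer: 1757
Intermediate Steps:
x(Y, K) = 7 (x(Y, K) = 3 + 4 = 7)
X = -148 (X = -12*(-4)*(-3) - 4 = 48*(-3) - 4 = -144 - 4 = -148)
v(n) = -4 + n (v(n) = -9 + (n + 5) = -9 + (5 + n) = -4 + n)
C = -7 (C = -1*7 = -7)
(-99 + v(X))*C = (-99 + (-4 - 148))*(-7) = (-99 - 152)*(-7) = -251*(-7) = 1757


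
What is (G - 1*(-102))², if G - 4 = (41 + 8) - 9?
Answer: 21316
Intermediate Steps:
G = 44 (G = 4 + ((41 + 8) - 9) = 4 + (49 - 9) = 4 + 40 = 44)
(G - 1*(-102))² = (44 - 1*(-102))² = (44 + 102)² = 146² = 21316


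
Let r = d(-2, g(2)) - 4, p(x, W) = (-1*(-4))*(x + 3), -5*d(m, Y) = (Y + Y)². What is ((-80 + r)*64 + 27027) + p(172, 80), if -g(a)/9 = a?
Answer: 28811/5 ≈ 5762.2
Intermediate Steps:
g(a) = -9*a
d(m, Y) = -4*Y²/5 (d(m, Y) = -(Y + Y)²/5 = -4*Y²/5)
p(x, W) = 12 + 4*x (p(x, W) = 4*(3 + x) = 12 + 4*x)
r = -1316/5 (r = -4*(-9*2)²/5 - 4 = -⅘*(-18)² - 4 = -⅘*324 - 4 = -1296/5 - 4 = -1316/5 ≈ -263.20)
((-80 + r)*64 + 27027) + p(172, 80) = ((-80 - 1316/5)*64 + 27027) + (12 + 4*172) = (-1716/5*64 + 27027) + (12 + 688) = (-109824/5 + 27027) + 700 = 25311/5 + 700 = 28811/5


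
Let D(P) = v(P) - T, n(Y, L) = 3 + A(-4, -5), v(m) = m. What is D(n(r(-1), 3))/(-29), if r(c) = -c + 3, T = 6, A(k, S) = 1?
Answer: 2/29 ≈ 0.068966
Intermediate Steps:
r(c) = 3 - c
n(Y, L) = 4 (n(Y, L) = 3 + 1 = 4)
D(P) = -6 + P (D(P) = P - 1*6 = P - 6 = -6 + P)
D(n(r(-1), 3))/(-29) = (-6 + 4)/(-29) = -1/29*(-2) = 2/29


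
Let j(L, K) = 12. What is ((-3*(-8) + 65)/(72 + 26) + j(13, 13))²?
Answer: 1600225/9604 ≈ 166.62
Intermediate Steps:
((-3*(-8) + 65)/(72 + 26) + j(13, 13))² = ((-3*(-8) + 65)/(72 + 26) + 12)² = ((24 + 65)/98 + 12)² = (89*(1/98) + 12)² = (89/98 + 12)² = (1265/98)² = 1600225/9604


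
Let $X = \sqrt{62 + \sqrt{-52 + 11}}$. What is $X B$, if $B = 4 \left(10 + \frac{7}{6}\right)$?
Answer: $\frac{134 \sqrt{62 + i \sqrt{41}}}{3} \approx 352.17 + 18.137 i$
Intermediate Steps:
$B = \frac{134}{3}$ ($B = 4 \left(10 + 7 \cdot \frac{1}{6}\right) = 4 \left(10 + \frac{7}{6}\right) = 4 \cdot \frac{67}{6} = \frac{134}{3} \approx 44.667$)
$X = \sqrt{62 + i \sqrt{41}}$ ($X = \sqrt{62 + \sqrt{-41}} = \sqrt{62 + i \sqrt{41}} \approx 7.8845 + 0.40606 i$)
$X B = \sqrt{62 + i \sqrt{41}} \cdot \frac{134}{3} = \frac{134 \sqrt{62 + i \sqrt{41}}}{3}$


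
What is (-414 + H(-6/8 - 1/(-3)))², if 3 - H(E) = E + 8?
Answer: 25230529/144 ≈ 1.7521e+5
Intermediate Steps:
H(E) = -5 - E (H(E) = 3 - (E + 8) = 3 - (8 + E) = 3 + (-8 - E) = -5 - E)
(-414 + H(-6/8 - 1/(-3)))² = (-414 + (-5 - (-6/8 - 1/(-3))))² = (-414 + (-5 - (-6*⅛ - 1*(-⅓))))² = (-414 + (-5 - (-¾ + ⅓)))² = (-414 + (-5 - 1*(-5/12)))² = (-414 + (-5 + 5/12))² = (-414 - 55/12)² = (-5023/12)² = 25230529/144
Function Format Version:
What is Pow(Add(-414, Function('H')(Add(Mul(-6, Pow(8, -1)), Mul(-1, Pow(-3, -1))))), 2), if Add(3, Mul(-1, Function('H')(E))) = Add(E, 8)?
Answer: Rational(25230529, 144) ≈ 1.7521e+5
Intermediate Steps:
Function('H')(E) = Add(-5, Mul(-1, E)) (Function('H')(E) = Add(3, Mul(-1, Add(E, 8))) = Add(3, Mul(-1, Add(8, E))) = Add(3, Add(-8, Mul(-1, E))) = Add(-5, Mul(-1, E)))
Pow(Add(-414, Function('H')(Add(Mul(-6, Pow(8, -1)), Mul(-1, Pow(-3, -1))))), 2) = Pow(Add(-414, Add(-5, Mul(-1, Add(Mul(-6, Pow(8, -1)), Mul(-1, Pow(-3, -1)))))), 2) = Pow(Add(-414, Add(-5, Mul(-1, Add(Mul(-6, Rational(1, 8)), Mul(-1, Rational(-1, 3)))))), 2) = Pow(Add(-414, Add(-5, Mul(-1, Add(Rational(-3, 4), Rational(1, 3))))), 2) = Pow(Add(-414, Add(-5, Mul(-1, Rational(-5, 12)))), 2) = Pow(Add(-414, Add(-5, Rational(5, 12))), 2) = Pow(Add(-414, Rational(-55, 12)), 2) = Pow(Rational(-5023, 12), 2) = Rational(25230529, 144)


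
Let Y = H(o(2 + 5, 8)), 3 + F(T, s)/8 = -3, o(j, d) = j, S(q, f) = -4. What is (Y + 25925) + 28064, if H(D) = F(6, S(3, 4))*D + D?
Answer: 53660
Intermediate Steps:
F(T, s) = -48 (F(T, s) = -24 + 8*(-3) = -24 - 24 = -48)
H(D) = -47*D (H(D) = -48*D + D = -47*D)
Y = -329 (Y = -47*(2 + 5) = -47*7 = -329)
(Y + 25925) + 28064 = (-329 + 25925) + 28064 = 25596 + 28064 = 53660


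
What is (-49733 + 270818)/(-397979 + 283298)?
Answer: -73695/38227 ≈ -1.9278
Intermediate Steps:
(-49733 + 270818)/(-397979 + 283298) = 221085/(-114681) = 221085*(-1/114681) = -73695/38227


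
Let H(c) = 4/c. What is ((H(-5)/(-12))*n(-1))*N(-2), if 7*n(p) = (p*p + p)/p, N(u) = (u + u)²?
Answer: 0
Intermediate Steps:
N(u) = 4*u² (N(u) = (2*u)² = 4*u²)
n(p) = (p + p²)/(7*p) (n(p) = ((p*p + p)/p)/7 = ((p² + p)/p)/7 = ((p + p²)/p)/7 = (p + p²)/(7*p))
((H(-5)/(-12))*n(-1))*N(-2) = (((4/(-5))/(-12))*(⅐ + (⅐)*(-1)))*(4*(-2)²) = (((4*(-⅕))*(-1/12))*(⅐ - ⅐))*(4*4) = (-⅘*(-1/12)*0)*16 = ((1/15)*0)*16 = 0*16 = 0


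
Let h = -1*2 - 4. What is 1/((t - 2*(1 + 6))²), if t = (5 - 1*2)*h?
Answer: 1/1024 ≈ 0.00097656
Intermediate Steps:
h = -6 (h = -2 - 4 = -6)
t = -18 (t = (5 - 1*2)*(-6) = (5 - 2)*(-6) = 3*(-6) = -18)
1/((t - 2*(1 + 6))²) = 1/((-18 - 2*(1 + 6))²) = 1/((-18 - 2*7)²) = 1/((-18 - 14)²) = 1/((-32)²) = 1/1024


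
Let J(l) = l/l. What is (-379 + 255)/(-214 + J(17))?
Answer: 124/213 ≈ 0.58216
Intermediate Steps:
J(l) = 1
(-379 + 255)/(-214 + J(17)) = (-379 + 255)/(-214 + 1) = -124/(-213) = -124*(-1/213) = 124/213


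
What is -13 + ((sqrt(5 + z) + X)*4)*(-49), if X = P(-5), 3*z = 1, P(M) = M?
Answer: 967 - 784*sqrt(3)/3 ≈ 514.36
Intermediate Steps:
z = 1/3 (z = (1/3)*1 = 1/3 ≈ 0.33333)
X = -5
-13 + ((sqrt(5 + z) + X)*4)*(-49) = -13 + ((sqrt(5 + 1/3) - 5)*4)*(-49) = -13 + ((sqrt(16/3) - 5)*4)*(-49) = -13 + ((4*sqrt(3)/3 - 5)*4)*(-49) = -13 + ((-5 + 4*sqrt(3)/3)*4)*(-49) = -13 + (-20 + 16*sqrt(3)/3)*(-49) = -13 + (980 - 784*sqrt(3)/3) = 967 - 784*sqrt(3)/3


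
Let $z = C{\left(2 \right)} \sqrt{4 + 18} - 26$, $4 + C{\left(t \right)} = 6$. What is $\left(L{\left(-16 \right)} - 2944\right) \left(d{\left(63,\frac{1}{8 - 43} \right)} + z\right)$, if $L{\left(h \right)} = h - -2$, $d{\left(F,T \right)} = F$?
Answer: $-109446 - 5916 \sqrt{22} \approx -1.3719 \cdot 10^{5}$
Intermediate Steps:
$C{\left(t \right)} = 2$ ($C{\left(t \right)} = -4 + 6 = 2$)
$z = -26 + 2 \sqrt{22}$ ($z = 2 \sqrt{4 + 18} - 26 = 2 \sqrt{22} - 26 = -26 + 2 \sqrt{22} \approx -16.619$)
$L{\left(h \right)} = 2 + h$ ($L{\left(h \right)} = h + 2 = 2 + h$)
$\left(L{\left(-16 \right)} - 2944\right) \left(d{\left(63,\frac{1}{8 - 43} \right)} + z\right) = \left(\left(2 - 16\right) - 2944\right) \left(63 - \left(26 - 2 \sqrt{22}\right)\right) = \left(-14 - 2944\right) \left(37 + 2 \sqrt{22}\right) = - 2958 \left(37 + 2 \sqrt{22}\right) = -109446 - 5916 \sqrt{22}$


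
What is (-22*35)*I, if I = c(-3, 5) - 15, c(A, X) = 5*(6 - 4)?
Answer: 3850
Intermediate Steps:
c(A, X) = 10 (c(A, X) = 5*2 = 10)
I = -5 (I = 10 - 15 = -5)
(-22*35)*I = -22*35*(-5) = -770*(-5) = 3850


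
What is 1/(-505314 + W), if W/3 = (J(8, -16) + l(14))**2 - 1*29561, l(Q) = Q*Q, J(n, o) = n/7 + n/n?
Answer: -49/23334546 ≈ -2.0999e-6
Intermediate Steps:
J(n, o) = 1 + n/7 (J(n, o) = n*(1/7) + 1 = n/7 + 1 = 1 + n/7)
l(Q) = Q**2
W = 1425840/49 (W = 3*(((1 + (1/7)*8) + 14**2)**2 - 1*29561) = 3*(((1 + 8/7) + 196)**2 - 29561) = 3*((15/7 + 196)**2 - 29561) = 3*((1387/7)**2 - 29561) = 3*(1923769/49 - 29561) = 3*(475280/49) = 1425840/49 ≈ 29099.)
1/(-505314 + W) = 1/(-505314 + 1425840/49) = 1/(-23334546/49) = -49/23334546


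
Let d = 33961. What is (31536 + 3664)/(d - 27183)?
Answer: 17600/3389 ≈ 5.1933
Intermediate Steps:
(31536 + 3664)/(d - 27183) = (31536 + 3664)/(33961 - 27183) = 35200/6778 = 35200*(1/6778) = 17600/3389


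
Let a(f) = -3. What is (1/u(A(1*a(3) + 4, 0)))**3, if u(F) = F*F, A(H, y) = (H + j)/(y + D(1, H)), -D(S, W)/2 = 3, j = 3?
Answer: 729/64 ≈ 11.391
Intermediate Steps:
D(S, W) = -6 (D(S, W) = -2*3 = -6)
A(H, y) = (3 + H)/(-6 + y) (A(H, y) = (H + 3)/(y - 6) = (3 + H)/(-6 + y))
u(F) = F**2
(1/u(A(1*a(3) + 4, 0)))**3 = (1/(((3 + (1*(-3) + 4))/(-6 + 0))**2))**3 = (1/(((3 + (-3 + 4))/(-6))**2))**3 = (1/((-(3 + 1)/6)**2))**3 = (1/((-1/6*4)**2))**3 = (1/((-2/3)**2))**3 = (1/(4/9))**3 = (9/4)**3 = 729/64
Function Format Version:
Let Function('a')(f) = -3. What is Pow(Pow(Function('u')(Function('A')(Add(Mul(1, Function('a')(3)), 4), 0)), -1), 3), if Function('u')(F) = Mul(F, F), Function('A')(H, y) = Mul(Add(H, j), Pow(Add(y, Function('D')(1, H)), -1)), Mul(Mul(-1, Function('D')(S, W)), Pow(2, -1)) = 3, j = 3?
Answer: Rational(729, 64) ≈ 11.391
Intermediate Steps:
Function('D')(S, W) = -6 (Function('D')(S, W) = Mul(-2, 3) = -6)
Function('A')(H, y) = Mul(Pow(Add(-6, y), -1), Add(3, H)) (Function('A')(H, y) = Mul(Add(H, 3), Pow(Add(y, -6), -1)) = Mul(Add(3, H), Pow(Add(-6, y), -1)) = Mul(Pow(Add(-6, y), -1), Add(3, H)))
Function('u')(F) = Pow(F, 2)
Pow(Pow(Function('u')(Function('A')(Add(Mul(1, Function('a')(3)), 4), 0)), -1), 3) = Pow(Pow(Pow(Mul(Pow(Add(-6, 0), -1), Add(3, Add(Mul(1, -3), 4))), 2), -1), 3) = Pow(Pow(Pow(Mul(Pow(-6, -1), Add(3, Add(-3, 4))), 2), -1), 3) = Pow(Pow(Pow(Mul(Rational(-1, 6), Add(3, 1)), 2), -1), 3) = Pow(Pow(Pow(Mul(Rational(-1, 6), 4), 2), -1), 3) = Pow(Pow(Pow(Rational(-2, 3), 2), -1), 3) = Pow(Pow(Rational(4, 9), -1), 3) = Pow(Rational(9, 4), 3) = Rational(729, 64)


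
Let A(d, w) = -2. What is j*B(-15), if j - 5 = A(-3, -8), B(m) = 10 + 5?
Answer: 45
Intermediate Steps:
B(m) = 15
j = 3 (j = 5 - 2 = 3)
j*B(-15) = 3*15 = 45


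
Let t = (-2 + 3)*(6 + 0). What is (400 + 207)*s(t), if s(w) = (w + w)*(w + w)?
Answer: 87408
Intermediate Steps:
t = 6 (t = 1*6 = 6)
s(w) = 4*w² (s(w) = (2*w)*(2*w) = 4*w²)
(400 + 207)*s(t) = (400 + 207)*(4*6²) = 607*(4*36) = 607*144 = 87408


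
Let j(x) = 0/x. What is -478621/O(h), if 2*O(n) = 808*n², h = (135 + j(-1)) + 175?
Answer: -478621/38824400 ≈ -0.012328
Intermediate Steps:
j(x) = 0
h = 310 (h = (135 + 0) + 175 = 135 + 175 = 310)
O(n) = 404*n² (O(n) = (808*n²)/2 = 404*n²)
-478621/O(h) = -478621/(404*310²) = -478621/(404*96100) = -478621/38824400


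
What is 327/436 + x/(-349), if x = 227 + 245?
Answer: -841/1396 ≈ -0.60244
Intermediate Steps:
x = 472
327/436 + x/(-349) = 327/436 + 472/(-349) = 327*(1/436) + 472*(-1/349) = ¾ - 472/349 = -841/1396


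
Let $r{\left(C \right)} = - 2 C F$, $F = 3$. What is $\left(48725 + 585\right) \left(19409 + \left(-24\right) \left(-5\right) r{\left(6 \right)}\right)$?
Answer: $744038590$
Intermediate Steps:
$r{\left(C \right)} = - 6 C$ ($r{\left(C \right)} = - 2 C 3 = - 6 C$)
$\left(48725 + 585\right) \left(19409 + \left(-24\right) \left(-5\right) r{\left(6 \right)}\right) = \left(48725 + 585\right) \left(19409 + \left(-24\right) \left(-5\right) \left(\left(-6\right) 6\right)\right) = 49310 \left(19409 + 120 \left(-36\right)\right) = 49310 \left(19409 - 4320\right) = 49310 \cdot 15089 = 744038590$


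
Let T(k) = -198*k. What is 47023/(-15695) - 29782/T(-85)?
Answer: -125882558/26414685 ≈ -4.7656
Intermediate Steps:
47023/(-15695) - 29782/T(-85) = 47023/(-15695) - 29782/((-198*(-85))) = 47023*(-1/15695) - 29782/16830 = -47023/15695 - 29782*1/16830 = -47023/15695 - 14891/8415 = -125882558/26414685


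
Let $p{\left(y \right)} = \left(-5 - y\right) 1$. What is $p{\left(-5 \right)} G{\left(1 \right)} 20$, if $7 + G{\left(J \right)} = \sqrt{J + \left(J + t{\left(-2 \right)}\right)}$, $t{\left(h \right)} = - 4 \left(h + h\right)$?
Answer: $0$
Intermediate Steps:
$t{\left(h \right)} = - 8 h$ ($t{\left(h \right)} = - 4 \cdot 2 h = - 8 h$)
$G{\left(J \right)} = -7 + \sqrt{16 + 2 J}$ ($G{\left(J \right)} = -7 + \sqrt{J + \left(J - -16\right)} = -7 + \sqrt{J + \left(J + 16\right)} = -7 + \sqrt{J + \left(16 + J\right)} = -7 + \sqrt{16 + 2 J}$)
$p{\left(y \right)} = -5 - y$
$p{\left(-5 \right)} G{\left(1 \right)} 20 = \left(-5 - -5\right) \left(-7 + \sqrt{16 + 2 \cdot 1}\right) 20 = \left(-5 + 5\right) \left(-7 + \sqrt{16 + 2}\right) 20 = 0 \left(-7 + \sqrt{18}\right) 20 = 0 \left(-7 + 3 \sqrt{2}\right) 20 = 0 \cdot 20 = 0$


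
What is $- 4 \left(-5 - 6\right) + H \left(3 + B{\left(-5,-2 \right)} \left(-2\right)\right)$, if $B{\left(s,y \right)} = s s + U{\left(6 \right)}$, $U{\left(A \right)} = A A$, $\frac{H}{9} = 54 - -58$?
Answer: $-119908$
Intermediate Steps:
$H = 1008$ ($H = 9 \left(54 - -58\right) = 9 \left(54 + 58\right) = 9 \cdot 112 = 1008$)
$U{\left(A \right)} = A^{2}$
$B{\left(s,y \right)} = 36 + s^{2}$ ($B{\left(s,y \right)} = s s + 6^{2} = s^{2} + 36 = 36 + s^{2}$)
$- 4 \left(-5 - 6\right) + H \left(3 + B{\left(-5,-2 \right)} \left(-2\right)\right) = - 4 \left(-5 - 6\right) + 1008 \left(3 + \left(36 + \left(-5\right)^{2}\right) \left(-2\right)\right) = \left(-4\right) \left(-11\right) + 1008 \left(3 + \left(36 + 25\right) \left(-2\right)\right) = 44 + 1008 \left(3 + 61 \left(-2\right)\right) = 44 + 1008 \left(3 - 122\right) = 44 + 1008 \left(-119\right) = 44 - 119952 = -119908$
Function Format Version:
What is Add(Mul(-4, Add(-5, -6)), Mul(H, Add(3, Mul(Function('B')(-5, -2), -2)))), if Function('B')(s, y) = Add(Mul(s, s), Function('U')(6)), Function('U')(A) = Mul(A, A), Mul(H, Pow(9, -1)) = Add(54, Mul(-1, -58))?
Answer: -119908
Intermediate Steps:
H = 1008 (H = Mul(9, Add(54, Mul(-1, -58))) = Mul(9, Add(54, 58)) = Mul(9, 112) = 1008)
Function('U')(A) = Pow(A, 2)
Function('B')(s, y) = Add(36, Pow(s, 2)) (Function('B')(s, y) = Add(Mul(s, s), Pow(6, 2)) = Add(Pow(s, 2), 36) = Add(36, Pow(s, 2)))
Add(Mul(-4, Add(-5, -6)), Mul(H, Add(3, Mul(Function('B')(-5, -2), -2)))) = Add(Mul(-4, Add(-5, -6)), Mul(1008, Add(3, Mul(Add(36, Pow(-5, 2)), -2)))) = Add(Mul(-4, -11), Mul(1008, Add(3, Mul(Add(36, 25), -2)))) = Add(44, Mul(1008, Add(3, Mul(61, -2)))) = Add(44, Mul(1008, Add(3, -122))) = Add(44, Mul(1008, -119)) = Add(44, -119952) = -119908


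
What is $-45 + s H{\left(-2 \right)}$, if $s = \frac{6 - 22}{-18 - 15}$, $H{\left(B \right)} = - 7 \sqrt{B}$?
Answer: $-45 - \frac{112 i \sqrt{2}}{33} \approx -45.0 - 4.7998 i$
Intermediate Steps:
$s = \frac{16}{33}$ ($s = - \frac{16}{-33} = \left(-16\right) \left(- \frac{1}{33}\right) = \frac{16}{33} \approx 0.48485$)
$-45 + s H{\left(-2 \right)} = -45 + \frac{16 \left(- 7 \sqrt{-2}\right)}{33} = -45 + \frac{16 \left(- 7 i \sqrt{2}\right)}{33} = -45 - \frac{112 i \sqrt{2}}{33}$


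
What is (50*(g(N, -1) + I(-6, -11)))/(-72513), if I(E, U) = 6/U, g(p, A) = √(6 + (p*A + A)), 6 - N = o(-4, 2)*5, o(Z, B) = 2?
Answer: -150/88627 ≈ -0.0016925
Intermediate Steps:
N = -4 (N = 6 - 2*5 = 6 - 1*10 = 6 - 10 = -4)
g(p, A) = √(6 + A + A*p) (g(p, A) = √(6 + (A*p + A)) = √(6 + (A + A*p)) = √(6 + A + A*p))
(50*(g(N, -1) + I(-6, -11)))/(-72513) = (50*(√(6 - 1 - 1*(-4)) + 6/(-11)))/(-72513) = (50*(√(6 - 1 + 4) + 6*(-1/11)))*(-1/72513) = (50*(√9 - 6/11))*(-1/72513) = (50*(3 - 6/11))*(-1/72513) = (50*(27/11))*(-1/72513) = (1350/11)*(-1/72513) = -150/88627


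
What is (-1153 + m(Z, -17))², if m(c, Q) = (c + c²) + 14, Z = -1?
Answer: 1297321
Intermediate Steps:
m(c, Q) = 14 + c + c²
(-1153 + m(Z, -17))² = (-1153 + (14 - 1 + (-1)²))² = (-1153 + (14 - 1 + 1))² = (-1153 + 14)² = (-1139)² = 1297321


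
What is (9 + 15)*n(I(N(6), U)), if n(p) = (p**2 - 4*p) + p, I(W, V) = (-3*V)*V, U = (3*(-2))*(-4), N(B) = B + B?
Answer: 71788032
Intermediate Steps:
N(B) = 2*B
U = 24 (U = -6*(-4) = 24)
I(W, V) = -3*V**2
n(p) = p**2 - 3*p
(9 + 15)*n(I(N(6), U)) = (9 + 15)*((-3*24**2)*(-3 - 3*24**2)) = 24*((-3*576)*(-3 - 3*576)) = 24*(-1728*(-3 - 1728)) = 24*(-1728*(-1731)) = 24*2991168 = 71788032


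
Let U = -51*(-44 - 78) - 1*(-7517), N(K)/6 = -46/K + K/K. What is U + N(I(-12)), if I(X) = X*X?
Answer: 164917/12 ≈ 13743.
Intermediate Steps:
I(X) = X²
N(K) = 6 - 276/K (N(K) = 6*(-46/K + K/K) = 6*(-46/K + 1) = 6*(1 - 46/K) = 6 - 276/K)
U = 13739 (U = -51*(-122) + 7517 = 6222 + 7517 = 13739)
U + N(I(-12)) = 13739 + (6 - 276/((-12)²)) = 13739 + (6 - 276/144) = 13739 + (6 - 276*1/144) = 13739 + (6 - 23/12) = 13739 + 49/12 = 164917/12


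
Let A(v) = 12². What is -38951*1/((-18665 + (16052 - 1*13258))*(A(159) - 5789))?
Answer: -38951/89591795 ≈ -0.00043476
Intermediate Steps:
A(v) = 144
-38951*1/((-18665 + (16052 - 1*13258))*(A(159) - 5789)) = -38951*1/((-18665 + (16052 - 1*13258))*(144 - 5789)) = -38951*(-1/(5645*(-18665 + (16052 - 13258)))) = -38951*(-1/(5645*(-18665 + 2794))) = -38951/((-15871*(-5645))) = -38951/89591795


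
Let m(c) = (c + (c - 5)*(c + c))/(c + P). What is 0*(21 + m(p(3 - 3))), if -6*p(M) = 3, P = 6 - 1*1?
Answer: 0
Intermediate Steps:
P = 5 (P = 6 - 1 = 5)
p(M) = -½ (p(M) = -⅙*3 = -½)
m(c) = (c + 2*c*(-5 + c))/(5 + c) (m(c) = (c + (c - 5)*(c + c))/(c + 5) = (c + (-5 + c)*(2*c))/(5 + c) = (c + 2*c*(-5 + c))/(5 + c))
0*(21 + m(p(3 - 3))) = 0*(21 - (-9 + 2*(-½))/(2*(5 - ½))) = 0*(21 - (-9 - 1)/(2*9/2)) = 0*(21 - ½*2/9*(-10)) = 0*(21 + 10/9) = 0*(199/9) = 0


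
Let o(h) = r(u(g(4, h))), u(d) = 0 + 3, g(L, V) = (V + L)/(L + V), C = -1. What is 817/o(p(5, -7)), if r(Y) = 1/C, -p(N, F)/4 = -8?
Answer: -817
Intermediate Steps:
p(N, F) = 32 (p(N, F) = -4*(-8) = 32)
g(L, V) = 1 (g(L, V) = (L + V)/(L + V) = 1)
u(d) = 3
r(Y) = -1 (r(Y) = 1/(-1) = -1)
o(h) = -1
817/o(p(5, -7)) = 817/(-1) = 817*(-1) = -817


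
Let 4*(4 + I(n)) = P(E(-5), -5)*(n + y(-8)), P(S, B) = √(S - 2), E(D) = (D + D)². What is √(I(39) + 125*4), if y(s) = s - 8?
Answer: √(1984 + 161*√2)/2 ≈ 23.514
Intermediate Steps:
E(D) = 4*D² (E(D) = (2*D)² = 4*D²)
y(s) = -8 + s
P(S, B) = √(-2 + S)
I(n) = -4 + 7*√2*(-16 + n)/4 (I(n) = -4 + (√(-2 + 4*(-5)²)*(n + (-8 - 8)))/4 = -4 + (√(-2 + 4*25)*(n - 16))/4 = -4 + (√(-2 + 100)*(-16 + n))/4 = -4 + (√98*(-16 + n))/4 = -4 + ((7*√2)*(-16 + n))/4 = -4 + (7*√2*(-16 + n))/4 = -4 + 7*√2*(-16 + n)/4)
√(I(39) + 125*4) = √((-4 - 28*√2 + (7/4)*39*√2) + 125*4) = √((-4 - 28*√2 + 273*√2/4) + 500) = √((-4 + 161*√2/4) + 500) = √(496 + 161*√2/4)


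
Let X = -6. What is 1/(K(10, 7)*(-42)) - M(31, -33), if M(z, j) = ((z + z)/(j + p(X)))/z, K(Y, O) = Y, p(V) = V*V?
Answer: -281/420 ≈ -0.66905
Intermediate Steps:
p(V) = V²
M(z, j) = 2/(36 + j) (M(z, j) = ((z + z)/(j + (-6)²))/z = ((2*z)/(j + 36))/z = ((2*z)/(36 + j))/z = (2*z/(36 + j))/z = 2/(36 + j))
1/(K(10, 7)*(-42)) - M(31, -33) = 1/(10*(-42)) - 2/(36 - 33) = 1/(-420) - 2/3 = -1/420 - 2/3 = -1/420 - 1*⅔ = -1/420 - ⅔ = -281/420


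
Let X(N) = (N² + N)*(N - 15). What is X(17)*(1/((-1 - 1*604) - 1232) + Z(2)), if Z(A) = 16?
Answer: 17987292/1837 ≈ 9791.7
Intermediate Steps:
X(N) = (-15 + N)*(N + N²) (X(N) = (N + N²)*(-15 + N) = (-15 + N)*(N + N²))
X(17)*(1/((-1 - 1*604) - 1232) + Z(2)) = (17*(-15 + 17² - 14*17))*(1/((-1 - 1*604) - 1232) + 16) = (17*(-15 + 289 - 238))*(1/((-1 - 604) - 1232) + 16) = (17*36)*(1/(-605 - 1232) + 16) = 612*(1/(-1837) + 16) = 612*(-1/1837 + 16) = 612*(29391/1837) = 17987292/1837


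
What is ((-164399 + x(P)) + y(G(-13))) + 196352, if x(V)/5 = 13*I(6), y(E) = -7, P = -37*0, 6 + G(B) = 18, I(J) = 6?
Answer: 32336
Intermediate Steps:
G(B) = 12 (G(B) = -6 + 18 = 12)
P = 0
x(V) = 390 (x(V) = 5*(13*6) = 5*78 = 390)
((-164399 + x(P)) + y(G(-13))) + 196352 = ((-164399 + 390) - 7) + 196352 = (-164009 - 7) + 196352 = -164016 + 196352 = 32336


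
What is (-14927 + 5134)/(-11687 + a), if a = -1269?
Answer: 9793/12956 ≈ 0.75587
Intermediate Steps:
(-14927 + 5134)/(-11687 + a) = (-14927 + 5134)/(-11687 - 1269) = -9793/(-12956) = -9793*(-1/12956) = 9793/12956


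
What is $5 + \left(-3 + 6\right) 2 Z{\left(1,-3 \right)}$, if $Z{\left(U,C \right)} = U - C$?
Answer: $29$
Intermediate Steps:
$5 + \left(-3 + 6\right) 2 Z{\left(1,-3 \right)} = 5 + \left(-3 + 6\right) 2 \left(1 - -3\right) = 5 + 3 \cdot 2 \left(1 + 3\right) = 5 + 6 \cdot 4 = 5 + 24 = 29$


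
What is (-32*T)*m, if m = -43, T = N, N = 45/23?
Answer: 61920/23 ≈ 2692.2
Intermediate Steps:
N = 45/23 (N = 45*(1/23) = 45/23 ≈ 1.9565)
T = 45/23 ≈ 1.9565
(-32*T)*m = -32*45/23*(-43) = -1440/23*(-43) = 61920/23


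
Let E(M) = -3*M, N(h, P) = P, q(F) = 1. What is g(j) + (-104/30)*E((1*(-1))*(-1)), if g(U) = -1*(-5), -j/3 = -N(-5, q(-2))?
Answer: 77/5 ≈ 15.400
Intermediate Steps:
j = 3 (j = -(-3) = -3*(-1) = 3)
g(U) = 5
g(j) + (-104/30)*E((1*(-1))*(-1)) = 5 + (-104/30)*(-3*1*(-1)*(-1)) = 5 + (-104*1/30)*(-(-3)*(-1)) = 5 - (-52)/5 = 5 - 52/15*(-3) = 5 + 52/5 = 77/5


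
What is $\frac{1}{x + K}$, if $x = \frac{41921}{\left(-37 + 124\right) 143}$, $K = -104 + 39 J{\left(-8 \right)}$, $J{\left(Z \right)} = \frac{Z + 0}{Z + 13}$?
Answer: $- \frac{5655}{921937} \approx -0.0061338$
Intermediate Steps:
$J{\left(Z \right)} = \frac{Z}{13 + Z}$
$K = - \frac{832}{5}$ ($K = -104 + 39 \left(- \frac{8}{13 - 8}\right) = -104 + 39 \left(- \frac{8}{5}\right) = -104 - \frac{312}{5} = - \frac{832}{5} \approx -166.4$)
$x = \frac{3811}{1131}$ ($x = \frac{41921}{87 \cdot 143} = \frac{41921}{12441} = 41921 \cdot \frac{1}{12441} = \frac{3811}{1131} \approx 3.3696$)
$\frac{1}{x + K} = \frac{1}{\frac{3811}{1131} - \frac{832}{5}} = \frac{1}{- \frac{921937}{5655}} = - \frac{5655}{921937}$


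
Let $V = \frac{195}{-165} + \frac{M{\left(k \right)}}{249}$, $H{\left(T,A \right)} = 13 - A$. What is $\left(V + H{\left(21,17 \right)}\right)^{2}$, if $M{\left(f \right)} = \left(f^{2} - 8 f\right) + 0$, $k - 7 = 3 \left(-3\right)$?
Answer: $\frac{195244729}{7502121} \approx 26.025$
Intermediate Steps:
$k = -2$ ($k = 7 + 3 \left(-3\right) = 7 - 9 = -2$)
$M{\left(f \right)} = f^{2} - 8 f$
$V = - \frac{3017}{2739}$ ($V = \frac{195}{-165} + \frac{\left(-2\right) \left(-8 - 2\right)}{249} = 195 \left(- \frac{1}{165}\right) + \left(-2\right) \left(-10\right) \frac{1}{249} = - \frac{13}{11} + 20 \cdot \frac{1}{249} = - \frac{13}{11} + \frac{20}{249} = - \frac{3017}{2739} \approx -1.1015$)
$\left(V + H{\left(21,17 \right)}\right)^{2} = \left(- \frac{3017}{2739} + \left(13 - 17\right)\right)^{2} = \left(- \frac{3017}{2739} - 4\right)^{2} = \left(- \frac{13973}{2739}\right)^{2} = \frac{195244729}{7502121}$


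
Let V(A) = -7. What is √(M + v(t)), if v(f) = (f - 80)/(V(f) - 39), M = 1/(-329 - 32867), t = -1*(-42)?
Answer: √120386314777/381754 ≈ 0.90888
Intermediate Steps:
t = 42
M = -1/33196 (M = 1/(-33196) = -1/33196 ≈ -3.0124e-5)
v(f) = 40/23 - f/46 (v(f) = (f - 80)/(-7 - 39) = (-80 + f)/(-46) = (-80 + f)*(-1/46) = 40/23 - f/46)
√(M + v(t)) = √(-1/33196 + (40/23 - 1/46*42)) = √(-1/33196 + (40/23 - 21/23)) = √(-1/33196 + 19/23) = √(630701/763508) = √120386314777/381754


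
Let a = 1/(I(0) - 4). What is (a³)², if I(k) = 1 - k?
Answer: 1/729 ≈ 0.0013717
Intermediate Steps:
a = -⅓ (a = 1/((1 - 1*0) - 4) = 1/((1 + 0) - 4) = 1/(1 - 4) = 1/(-3) = -⅓ ≈ -0.33333)
(a³)² = ((-⅓)³)² = (-1/27)² = 1/729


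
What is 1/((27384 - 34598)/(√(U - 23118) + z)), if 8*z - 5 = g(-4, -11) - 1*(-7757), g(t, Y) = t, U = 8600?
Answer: -3879/28856 - I*√14518/7214 ≈ -0.13443 - 0.016702*I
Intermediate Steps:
z = 3879/4 (z = 5/8 + (-4 - 1*(-7757))/8 = 5/8 + (-4 + 7757)/8 = 5/8 + (⅛)*7753 = 5/8 + 7753/8 = 3879/4 ≈ 969.75)
1/((27384 - 34598)/(√(U - 23118) + z)) = 1/((27384 - 34598)/(√(8600 - 23118) + 3879/4)) = 1/(-7214/(√(-14518) + 3879/4)) = 1/(-7214/(I*√14518 + 3879/4)) = 1/(-7214/(3879/4 + I*√14518)) = -3879/28856 - I*√14518/7214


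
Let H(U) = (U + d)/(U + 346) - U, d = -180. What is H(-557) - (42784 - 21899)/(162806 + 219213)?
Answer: 45174688281/80606009 ≈ 560.44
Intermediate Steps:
H(U) = -U + (-180 + U)/(346 + U) (H(U) = (U - 180)/(U + 346) - U = (-180 + U)/(346 + U) - U = -U + (-180 + U)/(346 + U))
H(-557) - (42784 - 21899)/(162806 + 219213) = (-180 - 1*(-557)**2 - 345*(-557))/(346 - 557) - (42784 - 21899)/(162806 + 219213) = (-180 - 1*310249 + 192165)/(-211) - 20885/382019 = -(-180 - 310249 + 192165)/211 - 20885/382019 = -1/211*(-118264) - 1*20885/382019 = 118264/211 - 20885/382019 = 45174688281/80606009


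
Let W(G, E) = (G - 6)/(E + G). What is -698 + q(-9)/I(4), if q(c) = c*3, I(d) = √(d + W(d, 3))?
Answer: -698 - 27*√182/26 ≈ -712.01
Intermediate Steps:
W(G, E) = (-6 + G)/(E + G)
I(d) = √(d + (-6 + d)/(3 + d))
q(c) = 3*c
-698 + q(-9)/I(4) = -698 + (3*(-9))/(√((-6 + 4 + 4*(3 + 4))/(3 + 4))) = -698 - 27/√((-6 + 4 + 4*7)/7) = -698 - 27/√((-6 + 4 + 28)/7) = -698 - 27/√((⅐)*26) = -698 - 27/√(26/7) = -698 - 27/(√182/7) = -698 + (√182/26)*(-27) = -698 - 27*√182/26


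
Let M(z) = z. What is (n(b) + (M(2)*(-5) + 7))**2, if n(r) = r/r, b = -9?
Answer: 4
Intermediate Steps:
n(r) = 1
(n(b) + (M(2)*(-5) + 7))**2 = (1 + (2*(-5) + 7))**2 = (1 + (-10 + 7))**2 = (1 - 3)**2 = (-2)**2 = 4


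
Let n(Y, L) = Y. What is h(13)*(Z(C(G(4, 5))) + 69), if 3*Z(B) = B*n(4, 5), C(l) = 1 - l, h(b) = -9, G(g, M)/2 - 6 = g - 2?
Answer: -441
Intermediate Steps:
G(g, M) = 8 + 2*g (G(g, M) = 12 + 2*(g - 2) = 12 + 2*(-2 + g) = 12 + (-4 + 2*g) = 8 + 2*g)
Z(B) = 4*B/3 (Z(B) = (B*4)/3 = (4*B)/3 = 4*B/3)
h(13)*(Z(C(G(4, 5))) + 69) = -9*(4*(1 - (8 + 2*4))/3 + 69) = -9*(4*(1 - (8 + 8))/3 + 69) = -9*(4*(1 - 1*16)/3 + 69) = -9*(4*(1 - 16)/3 + 69) = -9*((4/3)*(-15) + 69) = -9*(-20 + 69) = -9*49 = -441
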